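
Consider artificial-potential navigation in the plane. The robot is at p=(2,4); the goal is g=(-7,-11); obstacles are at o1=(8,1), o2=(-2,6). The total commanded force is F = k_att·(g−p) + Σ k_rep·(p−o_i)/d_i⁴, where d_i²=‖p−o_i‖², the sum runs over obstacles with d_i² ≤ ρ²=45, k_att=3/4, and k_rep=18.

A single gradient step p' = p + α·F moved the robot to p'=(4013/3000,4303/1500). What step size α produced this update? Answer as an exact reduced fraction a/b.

F_att = 3/4·(g−p) = 3/4·(-9,-15) = (-6.7500,-11.2500)
o1: d²=45 ≤ ρ²=45; F_rep = 18·(-6,3)/45² = (-0.0533,0.0267)
o2: d²=20 ≤ ρ²=45; F_rep = 18·(4,-2)/20² = (0.1800,-0.0900)
F = F_att + ΣF_rep = (-6.6233,-11.3133)
Δp = p'−p = (-0.6623,-1.1313); α = Δx/Fx = (-1987/3000) / (-1987/300) = 1/10
check: Δy/Fy = (-1697/1500) / (-1697/150) = 1/10 ✓

α = 1/10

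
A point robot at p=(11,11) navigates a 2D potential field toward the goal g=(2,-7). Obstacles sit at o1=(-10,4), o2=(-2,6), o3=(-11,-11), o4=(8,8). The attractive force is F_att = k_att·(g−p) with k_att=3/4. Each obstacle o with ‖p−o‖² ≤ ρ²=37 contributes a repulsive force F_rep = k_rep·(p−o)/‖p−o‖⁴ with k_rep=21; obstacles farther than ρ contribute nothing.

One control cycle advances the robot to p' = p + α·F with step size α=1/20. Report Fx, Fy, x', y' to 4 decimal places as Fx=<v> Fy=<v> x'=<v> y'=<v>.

Fx=-6.5556 Fy=-13.3056 x'=10.6722 y'=10.3347

F_att = 3/4·(g−p) = 3/4·(-9,-18) = (-6.7500,-13.5000)
o1: d²=490 > ρ²=37 → inactive
o2: d²=194 > ρ²=37 → inactive
o3: d²=968 > ρ²=37 → inactive
o4: d²=18 ≤ ρ²=37; F_rep = 21·(3,3)/18² = (0.1944,0.1944)
F = F_att + ΣF_rep = (-6.5556,-13.3056)
p' = p + 1/20·F = (10.6722,10.3347)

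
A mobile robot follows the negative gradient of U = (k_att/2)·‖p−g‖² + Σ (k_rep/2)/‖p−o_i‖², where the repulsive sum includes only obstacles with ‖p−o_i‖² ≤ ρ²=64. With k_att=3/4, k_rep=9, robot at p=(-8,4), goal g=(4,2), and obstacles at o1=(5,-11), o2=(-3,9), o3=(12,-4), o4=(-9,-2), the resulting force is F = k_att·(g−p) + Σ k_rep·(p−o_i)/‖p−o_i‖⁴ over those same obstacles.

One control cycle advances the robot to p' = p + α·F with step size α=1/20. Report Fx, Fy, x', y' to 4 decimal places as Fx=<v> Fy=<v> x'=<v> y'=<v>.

F_att = 3/4·(g−p) = 3/4·(12,-2) = (9.0000,-1.5000)
o1: d²=394 > ρ²=64 → inactive
o2: d²=50 ≤ ρ²=64; F_rep = 9·(-5,-5)/50² = (-0.0180,-0.0180)
o3: d²=464 > ρ²=64 → inactive
o4: d²=37 ≤ ρ²=64; F_rep = 9·(1,6)/37² = (0.0066,0.0394)
F = F_att + ΣF_rep = (8.9886,-1.4786)
p' = p + 1/20·F = (-7.5506,3.9261)

Fx=8.9886 Fy=-1.4786 x'=-7.5506 y'=3.9261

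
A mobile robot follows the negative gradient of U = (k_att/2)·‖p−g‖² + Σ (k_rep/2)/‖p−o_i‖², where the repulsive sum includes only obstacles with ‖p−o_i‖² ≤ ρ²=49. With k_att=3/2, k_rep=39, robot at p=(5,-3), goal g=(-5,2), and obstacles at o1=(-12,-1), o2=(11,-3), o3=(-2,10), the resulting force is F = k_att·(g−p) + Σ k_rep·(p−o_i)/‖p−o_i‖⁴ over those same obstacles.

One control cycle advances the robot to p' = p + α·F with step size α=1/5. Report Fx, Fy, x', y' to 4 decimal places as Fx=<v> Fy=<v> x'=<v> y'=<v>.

F_att = 3/2·(g−p) = 3/2·(-10,5) = (-15.0000,7.5000)
o1: d²=293 > ρ²=49 → inactive
o2: d²=36 ≤ ρ²=49; F_rep = 39·(-6,0)/36² = (-0.1806,0.0000)
o3: d²=218 > ρ²=49 → inactive
F = F_att + ΣF_rep = (-15.1806,7.5000)
p' = p + 1/5·F = (1.9639,-1.5000)

Fx=-15.1806 Fy=7.5000 x'=1.9639 y'=-1.5000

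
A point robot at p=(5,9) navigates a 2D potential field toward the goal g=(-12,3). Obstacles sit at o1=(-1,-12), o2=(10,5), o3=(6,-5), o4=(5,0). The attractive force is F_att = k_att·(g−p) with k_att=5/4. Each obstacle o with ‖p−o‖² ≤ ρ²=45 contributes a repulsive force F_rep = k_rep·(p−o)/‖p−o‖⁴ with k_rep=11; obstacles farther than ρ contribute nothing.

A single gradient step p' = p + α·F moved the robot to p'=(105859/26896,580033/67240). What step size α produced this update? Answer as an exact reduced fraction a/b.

F_att = 5/4·(g−p) = 5/4·(-17,-6) = (-21.2500,-7.5000)
o1: d²=477 > ρ²=45 → inactive
o2: d²=41 ≤ ρ²=45; F_rep = 11·(-5,4)/41² = (-0.0327,0.0262)
o3: d²=197 > ρ²=45 → inactive
o4: d²=81 > ρ²=45 → inactive
F = F_att + ΣF_rep = (-21.2827,-7.4738)
Δp = p'−p = (-1.0641,-0.3737); α = Δx/Fx = (-28621/26896) / (-143105/6724) = 1/20
check: Δy/Fy = (-25127/67240) / (-25127/3362) = 1/20 ✓

α = 1/20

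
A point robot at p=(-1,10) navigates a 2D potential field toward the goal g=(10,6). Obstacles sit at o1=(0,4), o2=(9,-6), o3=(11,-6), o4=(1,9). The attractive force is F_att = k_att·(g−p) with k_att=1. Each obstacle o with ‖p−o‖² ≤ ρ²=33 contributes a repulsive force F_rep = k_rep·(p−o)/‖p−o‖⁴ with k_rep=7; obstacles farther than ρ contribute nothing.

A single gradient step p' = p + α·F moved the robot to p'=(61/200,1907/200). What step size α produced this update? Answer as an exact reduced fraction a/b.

F_att = 1·(g−p) = 1·(11,-4) = (11.0000,-4.0000)
o1: d²=37 > ρ²=33 → inactive
o2: d²=356 > ρ²=33 → inactive
o3: d²=400 > ρ²=33 → inactive
o4: d²=5 ≤ ρ²=33; F_rep = 7·(-2,1)/5² = (-0.5600,0.2800)
F = F_att + ΣF_rep = (10.4400,-3.7200)
Δp = p'−p = (1.3050,-0.4650); α = Δx/Fx = (261/200) / (261/25) = 1/8
check: Δy/Fy = (-93/200) / (-93/25) = 1/8 ✓

α = 1/8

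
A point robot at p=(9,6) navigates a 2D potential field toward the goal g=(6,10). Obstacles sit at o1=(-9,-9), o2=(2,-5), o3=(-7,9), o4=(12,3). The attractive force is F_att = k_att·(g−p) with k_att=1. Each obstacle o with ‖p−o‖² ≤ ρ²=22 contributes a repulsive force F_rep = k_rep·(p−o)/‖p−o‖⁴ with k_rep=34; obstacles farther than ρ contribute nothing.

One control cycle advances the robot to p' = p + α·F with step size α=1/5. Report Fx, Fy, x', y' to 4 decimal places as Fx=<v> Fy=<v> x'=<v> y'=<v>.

Fx=-3.3148 Fy=4.3148 x'=8.3370 y'=6.8630

F_att = 1·(g−p) = 1·(-3,4) = (-3.0000,4.0000)
o1: d²=549 > ρ²=22 → inactive
o2: d²=170 > ρ²=22 → inactive
o3: d²=265 > ρ²=22 → inactive
o4: d²=18 ≤ ρ²=22; F_rep = 34·(-3,3)/18² = (-0.3148,0.3148)
F = F_att + ΣF_rep = (-3.3148,4.3148)
p' = p + 1/5·F = (8.3370,6.8630)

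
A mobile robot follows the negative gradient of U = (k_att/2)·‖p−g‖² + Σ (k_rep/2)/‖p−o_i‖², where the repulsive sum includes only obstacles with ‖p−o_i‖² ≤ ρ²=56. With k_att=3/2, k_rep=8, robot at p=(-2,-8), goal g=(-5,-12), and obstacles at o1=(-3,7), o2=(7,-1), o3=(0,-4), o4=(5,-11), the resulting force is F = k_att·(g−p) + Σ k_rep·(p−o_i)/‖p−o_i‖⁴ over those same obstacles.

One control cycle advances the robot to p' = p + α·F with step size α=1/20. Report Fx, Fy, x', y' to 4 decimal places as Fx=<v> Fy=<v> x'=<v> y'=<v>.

Fx=-4.5400 Fy=-6.0800 x'=-2.2270 y'=-8.3040

F_att = 3/2·(g−p) = 3/2·(-3,-4) = (-4.5000,-6.0000)
o1: d²=226 > ρ²=56 → inactive
o2: d²=130 > ρ²=56 → inactive
o3: d²=20 ≤ ρ²=56; F_rep = 8·(-2,-4)/20² = (-0.0400,-0.0800)
o4: d²=58 > ρ²=56 → inactive
F = F_att + ΣF_rep = (-4.5400,-6.0800)
p' = p + 1/20·F = (-2.2270,-8.3040)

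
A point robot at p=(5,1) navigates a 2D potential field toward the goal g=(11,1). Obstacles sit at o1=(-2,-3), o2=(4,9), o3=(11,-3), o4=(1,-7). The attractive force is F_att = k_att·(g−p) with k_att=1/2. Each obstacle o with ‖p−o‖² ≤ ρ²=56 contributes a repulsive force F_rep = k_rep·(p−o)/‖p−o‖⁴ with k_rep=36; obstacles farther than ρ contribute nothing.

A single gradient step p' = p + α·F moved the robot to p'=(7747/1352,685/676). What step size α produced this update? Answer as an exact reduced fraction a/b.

F_att = 1/2·(g−p) = 1/2·(6,0) = (3.0000,0.0000)
o1: d²=65 > ρ²=56 → inactive
o2: d²=65 > ρ²=56 → inactive
o3: d²=52 ≤ ρ²=56; F_rep = 36·(-6,4)/52² = (-0.0799,0.0533)
o4: d²=80 > ρ²=56 → inactive
F = F_att + ΣF_rep = (2.9201,0.0533)
Δp = p'−p = (0.7300,0.0133); α = Δx/Fx = (987/1352) / (987/338) = 1/4
check: Δy/Fy = (9/676) / (9/169) = 1/4 ✓

α = 1/4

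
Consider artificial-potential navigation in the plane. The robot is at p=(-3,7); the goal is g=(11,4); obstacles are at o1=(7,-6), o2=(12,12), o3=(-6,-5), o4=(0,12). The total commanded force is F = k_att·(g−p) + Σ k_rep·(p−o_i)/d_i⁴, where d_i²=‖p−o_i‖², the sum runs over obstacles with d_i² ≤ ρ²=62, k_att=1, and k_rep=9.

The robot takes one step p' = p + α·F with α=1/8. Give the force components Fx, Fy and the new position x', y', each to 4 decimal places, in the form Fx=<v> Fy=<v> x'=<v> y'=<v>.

Fx=13.9766 Fy=-3.0389 x'=-1.2529 y'=6.6201

F_att = 1·(g−p) = 1·(14,-3) = (14.0000,-3.0000)
o1: d²=269 > ρ²=62 → inactive
o2: d²=250 > ρ²=62 → inactive
o3: d²=153 > ρ²=62 → inactive
o4: d²=34 ≤ ρ²=62; F_rep = 9·(-3,-5)/34² = (-0.0234,-0.0389)
F = F_att + ΣF_rep = (13.9766,-3.0389)
p' = p + 1/8·F = (-1.2529,6.6201)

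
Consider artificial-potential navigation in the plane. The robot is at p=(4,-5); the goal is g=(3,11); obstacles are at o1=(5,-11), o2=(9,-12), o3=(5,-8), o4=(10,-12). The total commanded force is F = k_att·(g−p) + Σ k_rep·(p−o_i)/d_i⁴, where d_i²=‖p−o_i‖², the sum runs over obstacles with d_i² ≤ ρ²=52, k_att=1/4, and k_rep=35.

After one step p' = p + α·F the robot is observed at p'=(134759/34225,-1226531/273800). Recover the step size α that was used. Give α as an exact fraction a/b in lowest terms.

α = 1/10

F_att = 1/4·(g−p) = 1/4·(-1,16) = (-0.2500,4.0000)
o1: d²=37 ≤ ρ²=52; F_rep = 35·(-1,6)/37² = (-0.0256,0.1534)
o2: d²=74 > ρ²=52 → inactive
o3: d²=10 ≤ ρ²=52; F_rep = 35·(-1,3)/10² = (-0.3500,1.0500)
o4: d²=85 > ρ²=52 → inactive
F = F_att + ΣF_rep = (-0.6256,5.2034)
Δp = p'−p = (-0.0626,0.5203); α = Δx/Fx = (-2141/34225) / (-4282/6845) = 1/10
check: Δy/Fy = (142469/273800) / (142469/27380) = 1/10 ✓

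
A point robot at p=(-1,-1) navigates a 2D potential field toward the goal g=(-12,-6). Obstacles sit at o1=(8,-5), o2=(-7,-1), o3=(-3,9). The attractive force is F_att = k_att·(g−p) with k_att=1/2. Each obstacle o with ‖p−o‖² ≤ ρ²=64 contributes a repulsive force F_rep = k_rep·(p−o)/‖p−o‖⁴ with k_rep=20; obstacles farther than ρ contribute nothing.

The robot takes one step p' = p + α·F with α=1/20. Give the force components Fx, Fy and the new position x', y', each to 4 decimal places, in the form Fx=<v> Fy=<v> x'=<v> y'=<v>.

Fx=-5.4074 Fy=-2.5000 x'=-1.2704 y'=-1.1250

F_att = 1/2·(g−p) = 1/2·(-11,-5) = (-5.5000,-2.5000)
o1: d²=97 > ρ²=64 → inactive
o2: d²=36 ≤ ρ²=64; F_rep = 20·(6,0)/36² = (0.0926,0.0000)
o3: d²=104 > ρ²=64 → inactive
F = F_att + ΣF_rep = (-5.4074,-2.5000)
p' = p + 1/20·F = (-1.2704,-1.1250)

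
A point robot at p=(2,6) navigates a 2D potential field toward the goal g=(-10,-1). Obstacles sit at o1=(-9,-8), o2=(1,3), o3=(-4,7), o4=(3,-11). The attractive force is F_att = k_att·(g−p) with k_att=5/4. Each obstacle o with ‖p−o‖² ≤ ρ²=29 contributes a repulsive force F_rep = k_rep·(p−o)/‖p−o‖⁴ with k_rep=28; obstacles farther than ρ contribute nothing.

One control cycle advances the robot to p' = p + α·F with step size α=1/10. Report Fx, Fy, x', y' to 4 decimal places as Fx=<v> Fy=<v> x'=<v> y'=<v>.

F_att = 5/4·(g−p) = 5/4·(-12,-7) = (-15.0000,-8.7500)
o1: d²=317 > ρ²=29 → inactive
o2: d²=10 ≤ ρ²=29; F_rep = 28·(1,3)/10² = (0.2800,0.8400)
o3: d²=37 > ρ²=29 → inactive
o4: d²=290 > ρ²=29 → inactive
F = F_att + ΣF_rep = (-14.7200,-7.9100)
p' = p + 1/10·F = (0.5280,5.2090)

Fx=-14.7200 Fy=-7.9100 x'=0.5280 y'=5.2090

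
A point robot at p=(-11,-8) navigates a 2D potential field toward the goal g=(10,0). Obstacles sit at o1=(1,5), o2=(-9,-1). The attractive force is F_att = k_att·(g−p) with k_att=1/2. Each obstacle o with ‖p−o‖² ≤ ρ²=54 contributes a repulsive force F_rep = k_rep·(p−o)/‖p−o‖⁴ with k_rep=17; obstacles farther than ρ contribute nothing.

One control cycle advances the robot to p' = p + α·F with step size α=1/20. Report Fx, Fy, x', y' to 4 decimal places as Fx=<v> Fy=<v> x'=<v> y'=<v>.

Fx=10.4879 Fy=3.9576 x'=-10.4756 y'=-7.8021

F_att = 1/2·(g−p) = 1/2·(21,8) = (10.5000,4.0000)
o1: d²=313 > ρ²=54 → inactive
o2: d²=53 ≤ ρ²=54; F_rep = 17·(-2,-7)/53² = (-0.0121,-0.0424)
F = F_att + ΣF_rep = (10.4879,3.9576)
p' = p + 1/20·F = (-10.4756,-7.8021)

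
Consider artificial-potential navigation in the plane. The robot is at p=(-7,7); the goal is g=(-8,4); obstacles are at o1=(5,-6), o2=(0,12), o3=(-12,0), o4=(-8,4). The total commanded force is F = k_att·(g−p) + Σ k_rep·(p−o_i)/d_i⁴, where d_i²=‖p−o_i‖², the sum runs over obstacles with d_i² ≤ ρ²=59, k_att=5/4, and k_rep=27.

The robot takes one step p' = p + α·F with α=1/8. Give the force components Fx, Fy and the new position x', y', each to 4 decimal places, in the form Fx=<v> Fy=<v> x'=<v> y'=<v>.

Fx=-0.9800 Fy=-2.9400 x'=-7.1225 y'=6.6325

F_att = 5/4·(g−p) = 5/4·(-1,-3) = (-1.2500,-3.7500)
o1: d²=313 > ρ²=59 → inactive
o2: d²=74 > ρ²=59 → inactive
o3: d²=74 > ρ²=59 → inactive
o4: d²=10 ≤ ρ²=59; F_rep = 27·(1,3)/10² = (0.2700,0.8100)
F = F_att + ΣF_rep = (-0.9800,-2.9400)
p' = p + 1/8·F = (-7.1225,6.6325)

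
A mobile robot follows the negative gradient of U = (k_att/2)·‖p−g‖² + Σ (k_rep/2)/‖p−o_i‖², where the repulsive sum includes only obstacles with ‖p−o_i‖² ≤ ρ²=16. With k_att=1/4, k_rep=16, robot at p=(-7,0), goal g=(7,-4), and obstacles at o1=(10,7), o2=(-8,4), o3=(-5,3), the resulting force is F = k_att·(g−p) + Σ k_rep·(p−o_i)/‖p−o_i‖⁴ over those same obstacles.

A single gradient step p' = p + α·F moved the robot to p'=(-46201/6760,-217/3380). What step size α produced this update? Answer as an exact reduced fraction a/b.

α = 1/20

F_att = 1/4·(g−p) = 1/4·(14,-4) = (3.5000,-1.0000)
o1: d²=338 > ρ²=16 → inactive
o2: d²=17 > ρ²=16 → inactive
o3: d²=13 ≤ ρ²=16; F_rep = 16·(-2,-3)/13² = (-0.1893,-0.2840)
F = F_att + ΣF_rep = (3.3107,-1.2840)
Δp = p'−p = (0.1655,-0.0642); α = Δx/Fx = (1119/6760) / (1119/338) = 1/20
check: Δy/Fy = (-217/3380) / (-217/169) = 1/20 ✓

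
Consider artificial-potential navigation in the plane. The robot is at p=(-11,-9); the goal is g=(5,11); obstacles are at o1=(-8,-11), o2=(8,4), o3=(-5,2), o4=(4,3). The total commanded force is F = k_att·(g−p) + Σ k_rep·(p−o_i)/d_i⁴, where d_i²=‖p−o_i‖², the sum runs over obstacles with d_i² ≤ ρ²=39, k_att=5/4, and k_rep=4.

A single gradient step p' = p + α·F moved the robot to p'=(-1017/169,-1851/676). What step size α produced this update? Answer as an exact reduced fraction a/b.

F_att = 5/4·(g−p) = 5/4·(16,20) = (20.0000,25.0000)
o1: d²=13 ≤ ρ²=39; F_rep = 4·(-3,2)/13² = (-0.0710,0.0473)
o2: d²=530 > ρ²=39 → inactive
o3: d²=157 > ρ²=39 → inactive
o4: d²=369 > ρ²=39 → inactive
F = F_att + ΣF_rep = (19.9290,25.0473)
Δp = p'−p = (4.9822,6.2618); α = Δx/Fx = (842/169) / (3368/169) = 1/4
check: Δy/Fy = (4233/676) / (4233/169) = 1/4 ✓

α = 1/4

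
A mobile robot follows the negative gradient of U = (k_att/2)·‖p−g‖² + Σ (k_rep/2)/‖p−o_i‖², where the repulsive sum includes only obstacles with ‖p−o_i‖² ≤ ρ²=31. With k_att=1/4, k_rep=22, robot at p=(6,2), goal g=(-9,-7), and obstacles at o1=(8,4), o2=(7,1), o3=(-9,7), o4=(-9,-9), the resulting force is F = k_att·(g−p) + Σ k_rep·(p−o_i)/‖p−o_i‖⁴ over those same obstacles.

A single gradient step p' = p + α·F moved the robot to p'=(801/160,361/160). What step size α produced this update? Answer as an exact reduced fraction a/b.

F_att = 1/4·(g−p) = 1/4·(-15,-9) = (-3.7500,-2.2500)
o1: d²=8 ≤ ρ²=31; F_rep = 22·(-2,-2)/8² = (-0.6875,-0.6875)
o2: d²=2 ≤ ρ²=31; F_rep = 22·(-1,1)/2² = (-5.5000,5.5000)
o3: d²=250 > ρ²=31 → inactive
o4: d²=346 > ρ²=31 → inactive
F = F_att + ΣF_rep = (-9.9375,2.5625)
Δp = p'−p = (-0.9938,0.2562); α = Δx/Fx = (-159/160) / (-159/16) = 1/10
check: Δy/Fy = (41/160) / (41/16) = 1/10 ✓

α = 1/10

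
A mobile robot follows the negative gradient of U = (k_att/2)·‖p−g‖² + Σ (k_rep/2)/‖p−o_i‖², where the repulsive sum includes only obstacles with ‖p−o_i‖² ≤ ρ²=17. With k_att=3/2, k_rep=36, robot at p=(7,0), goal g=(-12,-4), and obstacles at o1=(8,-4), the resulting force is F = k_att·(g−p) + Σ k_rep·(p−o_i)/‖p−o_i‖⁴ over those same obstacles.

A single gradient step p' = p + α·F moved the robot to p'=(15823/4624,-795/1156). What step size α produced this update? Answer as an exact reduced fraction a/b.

F_att = 3/2·(g−p) = 3/2·(-19,-4) = (-28.5000,-6.0000)
o1: d²=17 ≤ ρ²=17; F_rep = 36·(-1,4)/17² = (-0.1246,0.4983)
F = F_att + ΣF_rep = (-28.6246,-5.5017)
Δp = p'−p = (-3.5781,-0.6877); α = Δx/Fx = (-16545/4624) / (-16545/578) = 1/8
check: Δy/Fy = (-795/1156) / (-1590/289) = 1/8 ✓

α = 1/8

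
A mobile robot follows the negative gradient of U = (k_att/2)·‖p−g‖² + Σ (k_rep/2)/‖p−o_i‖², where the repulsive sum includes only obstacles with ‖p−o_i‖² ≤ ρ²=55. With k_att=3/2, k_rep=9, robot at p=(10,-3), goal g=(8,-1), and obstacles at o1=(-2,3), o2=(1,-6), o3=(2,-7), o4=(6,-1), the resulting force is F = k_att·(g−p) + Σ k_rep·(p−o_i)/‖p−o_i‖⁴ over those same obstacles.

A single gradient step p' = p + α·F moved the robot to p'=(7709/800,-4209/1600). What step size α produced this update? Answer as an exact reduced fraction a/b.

α = 1/8

F_att = 3/2·(g−p) = 3/2·(-2,2) = (-3.0000,3.0000)
o1: d²=180 > ρ²=55 → inactive
o2: d²=90 > ρ²=55 → inactive
o3: d²=80 > ρ²=55 → inactive
o4: d²=20 ≤ ρ²=55; F_rep = 9·(4,-2)/20² = (0.0900,-0.0450)
F = F_att + ΣF_rep = (-2.9100,2.9550)
Δp = p'−p = (-0.3638,0.3694); α = Δx/Fx = (-291/800) / (-291/100) = 1/8
check: Δy/Fy = (591/1600) / (591/200) = 1/8 ✓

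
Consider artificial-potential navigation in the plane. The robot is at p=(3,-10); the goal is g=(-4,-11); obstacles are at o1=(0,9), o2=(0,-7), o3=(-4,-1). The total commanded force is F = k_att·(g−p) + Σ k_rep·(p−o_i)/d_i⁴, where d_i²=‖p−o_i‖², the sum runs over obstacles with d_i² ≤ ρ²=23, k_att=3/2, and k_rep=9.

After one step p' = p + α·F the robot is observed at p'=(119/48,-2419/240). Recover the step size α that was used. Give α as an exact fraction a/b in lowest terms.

F_att = 3/2·(g−p) = 3/2·(-7,-1) = (-10.5000,-1.5000)
o1: d²=370 > ρ²=23 → inactive
o2: d²=18 ≤ ρ²=23; F_rep = 9·(3,-3)/18² = (0.0833,-0.0833)
o3: d²=130 > ρ²=23 → inactive
F = F_att + ΣF_rep = (-10.4167,-1.5833)
Δp = p'−p = (-0.5208,-0.0792); α = Δx/Fx = (-25/48) / (-125/12) = 1/20
check: Δy/Fy = (-19/240) / (-19/12) = 1/20 ✓

α = 1/20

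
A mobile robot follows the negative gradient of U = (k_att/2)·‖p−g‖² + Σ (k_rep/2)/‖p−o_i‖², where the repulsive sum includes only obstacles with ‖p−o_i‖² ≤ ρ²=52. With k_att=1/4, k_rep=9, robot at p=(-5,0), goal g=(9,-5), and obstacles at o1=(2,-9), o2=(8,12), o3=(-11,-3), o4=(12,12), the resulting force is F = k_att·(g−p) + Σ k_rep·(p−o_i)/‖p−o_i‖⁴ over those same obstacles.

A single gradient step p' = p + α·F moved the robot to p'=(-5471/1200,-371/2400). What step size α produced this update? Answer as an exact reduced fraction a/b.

α = 1/8

F_att = 1/4·(g−p) = 1/4·(14,-5) = (3.5000,-1.2500)
o1: d²=130 > ρ²=52 → inactive
o2: d²=313 > ρ²=52 → inactive
o3: d²=45 ≤ ρ²=52; F_rep = 9·(6,3)/45² = (0.0267,0.0133)
o4: d²=433 > ρ²=52 → inactive
F = F_att + ΣF_rep = (3.5267,-1.2367)
Δp = p'−p = (0.4408,-0.1546); α = Δx/Fx = (529/1200) / (529/150) = 1/8
check: Δy/Fy = (-371/2400) / (-371/300) = 1/8 ✓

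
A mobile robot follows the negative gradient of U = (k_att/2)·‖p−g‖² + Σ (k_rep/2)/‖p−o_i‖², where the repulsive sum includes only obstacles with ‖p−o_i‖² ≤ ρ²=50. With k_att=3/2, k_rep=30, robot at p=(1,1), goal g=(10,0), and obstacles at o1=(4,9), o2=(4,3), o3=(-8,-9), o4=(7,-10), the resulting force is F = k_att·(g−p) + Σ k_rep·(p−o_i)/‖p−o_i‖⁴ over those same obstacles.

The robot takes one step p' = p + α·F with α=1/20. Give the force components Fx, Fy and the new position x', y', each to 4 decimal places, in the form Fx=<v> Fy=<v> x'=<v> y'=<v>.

F_att = 3/2·(g−p) = 3/2·(9,-1) = (13.5000,-1.5000)
o1: d²=73 > ρ²=50 → inactive
o2: d²=13 ≤ ρ²=50; F_rep = 30·(-3,-2)/13² = (-0.5325,-0.3550)
o3: d²=181 > ρ²=50 → inactive
o4: d²=157 > ρ²=50 → inactive
F = F_att + ΣF_rep = (12.9675,-1.8550)
p' = p + 1/20·F = (1.6484,0.9072)

Fx=12.9675 Fy=-1.8550 x'=1.6484 y'=0.9072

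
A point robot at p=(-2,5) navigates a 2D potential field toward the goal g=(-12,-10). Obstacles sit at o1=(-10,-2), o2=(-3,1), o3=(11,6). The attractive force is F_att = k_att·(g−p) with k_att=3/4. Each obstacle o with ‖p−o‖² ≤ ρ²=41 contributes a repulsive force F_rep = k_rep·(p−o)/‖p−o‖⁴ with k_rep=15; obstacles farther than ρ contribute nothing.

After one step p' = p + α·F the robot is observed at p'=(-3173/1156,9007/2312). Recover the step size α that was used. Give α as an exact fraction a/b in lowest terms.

F_att = 3/4·(g−p) = 3/4·(-10,-15) = (-7.5000,-11.2500)
o1: d²=113 > ρ²=41 → inactive
o2: d²=17 ≤ ρ²=41; F_rep = 15·(1,4)/17² = (0.0519,0.2076)
o3: d²=170 > ρ²=41 → inactive
F = F_att + ΣF_rep = (-7.4481,-11.0424)
Δp = p'−p = (-0.7448,-1.1042); α = Δx/Fx = (-861/1156) / (-4305/578) = 1/10
check: Δy/Fy = (-2553/2312) / (-12765/1156) = 1/10 ✓

α = 1/10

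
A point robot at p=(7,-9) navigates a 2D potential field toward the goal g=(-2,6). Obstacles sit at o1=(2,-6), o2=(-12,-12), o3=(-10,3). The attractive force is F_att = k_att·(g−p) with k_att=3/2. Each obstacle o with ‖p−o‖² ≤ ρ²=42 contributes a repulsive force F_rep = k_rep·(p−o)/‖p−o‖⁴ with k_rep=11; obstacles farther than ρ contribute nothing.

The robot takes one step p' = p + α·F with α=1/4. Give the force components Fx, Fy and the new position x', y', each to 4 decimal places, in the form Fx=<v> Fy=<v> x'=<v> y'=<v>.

Fx=-13.4524 Fy=22.4715 x'=3.6369 y'=-3.3821

F_att = 3/2·(g−p) = 3/2·(-9,15) = (-13.5000,22.5000)
o1: d²=34 ≤ ρ²=42; F_rep = 11·(5,-3)/34² = (0.0476,-0.0285)
o2: d²=370 > ρ²=42 → inactive
o3: d²=433 > ρ²=42 → inactive
F = F_att + ΣF_rep = (-13.4524,22.4715)
p' = p + 1/4·F = (3.6369,-3.3821)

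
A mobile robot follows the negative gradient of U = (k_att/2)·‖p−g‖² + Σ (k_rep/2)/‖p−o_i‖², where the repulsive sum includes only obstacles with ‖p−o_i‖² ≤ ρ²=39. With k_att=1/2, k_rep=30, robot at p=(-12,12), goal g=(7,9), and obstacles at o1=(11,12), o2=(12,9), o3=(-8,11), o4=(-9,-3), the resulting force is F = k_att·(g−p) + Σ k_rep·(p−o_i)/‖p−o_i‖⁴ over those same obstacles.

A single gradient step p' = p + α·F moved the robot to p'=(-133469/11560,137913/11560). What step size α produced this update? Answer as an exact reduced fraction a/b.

α = 1/20

F_att = 1/2·(g−p) = 1/2·(19,-3) = (9.5000,-1.5000)
o1: d²=529 > ρ²=39 → inactive
o2: d²=585 > ρ²=39 → inactive
o3: d²=17 ≤ ρ²=39; F_rep = 30·(-4,1)/17² = (-0.4152,0.1038)
o4: d²=234 > ρ²=39 → inactive
F = F_att + ΣF_rep = (9.0848,-1.3962)
Δp = p'−p = (0.4542,-0.0698); α = Δx/Fx = (5251/11560) / (5251/578) = 1/20
check: Δy/Fy = (-807/11560) / (-807/578) = 1/20 ✓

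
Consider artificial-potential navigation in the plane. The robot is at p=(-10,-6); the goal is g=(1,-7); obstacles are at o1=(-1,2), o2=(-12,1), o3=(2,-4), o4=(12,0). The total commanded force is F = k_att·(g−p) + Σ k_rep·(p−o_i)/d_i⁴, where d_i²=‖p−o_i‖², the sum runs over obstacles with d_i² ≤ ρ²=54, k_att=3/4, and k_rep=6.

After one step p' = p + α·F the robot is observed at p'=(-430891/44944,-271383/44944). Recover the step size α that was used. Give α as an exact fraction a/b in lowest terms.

α = 1/20

F_att = 3/4·(g−p) = 3/4·(11,-1) = (8.2500,-0.7500)
o1: d²=145 > ρ²=54 → inactive
o2: d²=53 ≤ ρ²=54; F_rep = 6·(2,-7)/53² = (0.0043,-0.0150)
o3: d²=148 > ρ²=54 → inactive
o4: d²=520 > ρ²=54 → inactive
F = F_att + ΣF_rep = (8.2543,-0.7650)
Δp = p'−p = (0.4127,-0.0382); α = Δx/Fx = (18549/44944) / (92745/11236) = 1/20
check: Δy/Fy = (-1719/44944) / (-8595/11236) = 1/20 ✓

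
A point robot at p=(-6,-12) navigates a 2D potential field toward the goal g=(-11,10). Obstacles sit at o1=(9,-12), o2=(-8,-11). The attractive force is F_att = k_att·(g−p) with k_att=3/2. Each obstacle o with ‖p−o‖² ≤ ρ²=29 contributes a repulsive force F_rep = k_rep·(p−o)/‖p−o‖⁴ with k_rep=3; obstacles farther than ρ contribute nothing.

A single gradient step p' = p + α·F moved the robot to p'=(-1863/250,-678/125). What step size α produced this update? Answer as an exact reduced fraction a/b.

α = 1/5

F_att = 3/2·(g−p) = 3/2·(-5,22) = (-7.5000,33.0000)
o1: d²=225 > ρ²=29 → inactive
o2: d²=5 ≤ ρ²=29; F_rep = 3·(2,-1)/5² = (0.2400,-0.1200)
F = F_att + ΣF_rep = (-7.2600,32.8800)
Δp = p'−p = (-1.4520,6.5760); α = Δx/Fx = (-363/250) / (-363/50) = 1/5
check: Δy/Fy = (822/125) / (822/25) = 1/5 ✓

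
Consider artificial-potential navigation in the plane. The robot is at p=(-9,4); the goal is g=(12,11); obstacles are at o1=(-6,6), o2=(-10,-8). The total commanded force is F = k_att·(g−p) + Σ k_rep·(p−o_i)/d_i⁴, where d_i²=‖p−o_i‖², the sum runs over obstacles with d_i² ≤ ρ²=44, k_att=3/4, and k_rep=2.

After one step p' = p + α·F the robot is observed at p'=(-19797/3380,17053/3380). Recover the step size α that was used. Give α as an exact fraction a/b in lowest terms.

α = 1/5

F_att = 3/4·(g−p) = 3/4·(21,7) = (15.7500,5.2500)
o1: d²=13 ≤ ρ²=44; F_rep = 2·(-3,-2)/13² = (-0.0355,-0.0237)
o2: d²=145 > ρ²=44 → inactive
F = F_att + ΣF_rep = (15.7145,5.2263)
Δp = p'−p = (3.1429,1.0453); α = Δx/Fx = (10623/3380) / (10623/676) = 1/5
check: Δy/Fy = (3533/3380) / (3533/676) = 1/5 ✓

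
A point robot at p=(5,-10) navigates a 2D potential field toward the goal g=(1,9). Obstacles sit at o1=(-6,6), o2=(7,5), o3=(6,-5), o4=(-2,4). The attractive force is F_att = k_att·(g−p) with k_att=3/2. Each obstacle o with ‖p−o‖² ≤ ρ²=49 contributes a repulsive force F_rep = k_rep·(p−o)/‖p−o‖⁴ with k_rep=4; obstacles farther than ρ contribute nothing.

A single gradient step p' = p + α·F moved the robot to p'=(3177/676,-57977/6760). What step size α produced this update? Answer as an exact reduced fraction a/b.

α = 1/20

F_att = 3/2·(g−p) = 3/2·(-4,19) = (-6.0000,28.5000)
o1: d²=377 > ρ²=49 → inactive
o2: d²=229 > ρ²=49 → inactive
o3: d²=26 ≤ ρ²=49; F_rep = 4·(-1,-5)/26² = (-0.0059,-0.0296)
o4: d²=245 > ρ²=49 → inactive
F = F_att + ΣF_rep = (-6.0059,28.4704)
Δp = p'−p = (-0.3003,1.4235); α = Δx/Fx = (-203/676) / (-1015/169) = 1/20
check: Δy/Fy = (9623/6760) / (9623/338) = 1/20 ✓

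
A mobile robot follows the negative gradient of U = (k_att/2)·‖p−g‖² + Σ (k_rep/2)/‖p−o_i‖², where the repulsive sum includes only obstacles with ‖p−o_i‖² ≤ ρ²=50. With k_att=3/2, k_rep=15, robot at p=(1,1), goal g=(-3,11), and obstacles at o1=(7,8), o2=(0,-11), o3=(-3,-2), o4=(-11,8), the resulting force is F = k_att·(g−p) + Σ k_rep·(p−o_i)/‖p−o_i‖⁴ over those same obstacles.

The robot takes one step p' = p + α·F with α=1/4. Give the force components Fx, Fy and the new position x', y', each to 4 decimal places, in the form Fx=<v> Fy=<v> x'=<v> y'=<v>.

Fx=-5.9040 Fy=15.0720 x'=-0.4760 y'=4.7680

F_att = 3/2·(g−p) = 3/2·(-4,10) = (-6.0000,15.0000)
o1: d²=85 > ρ²=50 → inactive
o2: d²=145 > ρ²=50 → inactive
o3: d²=25 ≤ ρ²=50; F_rep = 15·(4,3)/25² = (0.0960,0.0720)
o4: d²=193 > ρ²=50 → inactive
F = F_att + ΣF_rep = (-5.9040,15.0720)
p' = p + 1/4·F = (-0.4760,4.7680)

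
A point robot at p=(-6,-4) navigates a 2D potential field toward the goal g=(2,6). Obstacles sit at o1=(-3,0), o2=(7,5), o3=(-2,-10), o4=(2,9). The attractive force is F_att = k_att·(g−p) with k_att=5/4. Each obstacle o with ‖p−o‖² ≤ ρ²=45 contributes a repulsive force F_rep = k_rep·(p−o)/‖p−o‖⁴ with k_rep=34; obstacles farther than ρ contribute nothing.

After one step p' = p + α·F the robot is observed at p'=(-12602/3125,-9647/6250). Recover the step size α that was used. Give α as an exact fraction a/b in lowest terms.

α = 1/5

F_att = 5/4·(g−p) = 5/4·(8,10) = (10.0000,12.5000)
o1: d²=25 ≤ ρ²=45; F_rep = 34·(-3,-4)/25² = (-0.1632,-0.2176)
o2: d²=250 > ρ²=45 → inactive
o3: d²=52 > ρ²=45 → inactive
o4: d²=233 > ρ²=45 → inactive
F = F_att + ΣF_rep = (9.8368,12.2824)
Δp = p'−p = (1.9674,2.4565); α = Δx/Fx = (6148/3125) / (6148/625) = 1/5
check: Δy/Fy = (15353/6250) / (15353/1250) = 1/5 ✓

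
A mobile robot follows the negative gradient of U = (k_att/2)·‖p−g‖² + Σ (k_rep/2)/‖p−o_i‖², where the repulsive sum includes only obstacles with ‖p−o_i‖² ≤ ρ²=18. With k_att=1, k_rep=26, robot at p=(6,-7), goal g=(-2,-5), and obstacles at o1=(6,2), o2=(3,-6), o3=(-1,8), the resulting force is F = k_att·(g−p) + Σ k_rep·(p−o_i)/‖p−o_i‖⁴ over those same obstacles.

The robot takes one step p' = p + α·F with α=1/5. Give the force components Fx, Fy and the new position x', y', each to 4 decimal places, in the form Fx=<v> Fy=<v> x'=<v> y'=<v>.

F_att = 1·(g−p) = 1·(-8,2) = (-8.0000,2.0000)
o1: d²=81 > ρ²=18 → inactive
o2: d²=10 ≤ ρ²=18; F_rep = 26·(3,-1)/10² = (0.7800,-0.2600)
o3: d²=274 > ρ²=18 → inactive
F = F_att + ΣF_rep = (-7.2200,1.7400)
p' = p + 1/5·F = (4.5560,-6.6520)

Fx=-7.2200 Fy=1.7400 x'=4.5560 y'=-6.6520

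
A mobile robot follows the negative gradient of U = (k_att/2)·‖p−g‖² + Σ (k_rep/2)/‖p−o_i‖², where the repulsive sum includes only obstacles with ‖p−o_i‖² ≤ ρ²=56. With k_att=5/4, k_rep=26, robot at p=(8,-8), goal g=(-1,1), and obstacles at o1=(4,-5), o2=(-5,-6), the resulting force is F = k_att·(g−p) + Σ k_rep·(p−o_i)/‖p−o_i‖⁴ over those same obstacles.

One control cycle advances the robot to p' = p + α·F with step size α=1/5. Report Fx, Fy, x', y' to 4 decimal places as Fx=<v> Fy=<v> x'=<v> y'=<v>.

F_att = 5/4·(g−p) = 5/4·(-9,9) = (-11.2500,11.2500)
o1: d²=25 ≤ ρ²=56; F_rep = 26·(4,-3)/25² = (0.1664,-0.1248)
o2: d²=173 > ρ²=56 → inactive
F = F_att + ΣF_rep = (-11.0836,11.1252)
p' = p + 1/5·F = (5.7833,-5.7750)

Fx=-11.0836 Fy=11.1252 x'=5.7833 y'=-5.7750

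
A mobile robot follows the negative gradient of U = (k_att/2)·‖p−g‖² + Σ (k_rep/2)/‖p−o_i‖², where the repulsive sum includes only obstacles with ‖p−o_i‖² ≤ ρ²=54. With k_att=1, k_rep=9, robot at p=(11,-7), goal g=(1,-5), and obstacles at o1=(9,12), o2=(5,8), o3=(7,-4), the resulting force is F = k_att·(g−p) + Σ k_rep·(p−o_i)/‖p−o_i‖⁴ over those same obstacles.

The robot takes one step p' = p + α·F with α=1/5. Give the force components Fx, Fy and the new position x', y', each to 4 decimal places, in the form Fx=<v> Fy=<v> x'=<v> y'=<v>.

F_att = 1·(g−p) = 1·(-10,2) = (-10.0000,2.0000)
o1: d²=365 > ρ²=54 → inactive
o2: d²=261 > ρ²=54 → inactive
o3: d²=25 ≤ ρ²=54; F_rep = 9·(4,-3)/25² = (0.0576,-0.0432)
F = F_att + ΣF_rep = (-9.9424,1.9568)
p' = p + 1/5·F = (9.0115,-6.6086)

Fx=-9.9424 Fy=1.9568 x'=9.0115 y'=-6.6086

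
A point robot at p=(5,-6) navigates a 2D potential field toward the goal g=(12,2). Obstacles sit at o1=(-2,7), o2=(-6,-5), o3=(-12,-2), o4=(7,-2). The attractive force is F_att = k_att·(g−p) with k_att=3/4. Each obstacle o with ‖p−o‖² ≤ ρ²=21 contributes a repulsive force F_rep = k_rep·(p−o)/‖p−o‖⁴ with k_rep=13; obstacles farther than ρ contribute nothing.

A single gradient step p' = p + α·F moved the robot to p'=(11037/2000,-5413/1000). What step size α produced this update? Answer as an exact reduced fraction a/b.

F_att = 3/4·(g−p) = 3/4·(7,8) = (5.2500,6.0000)
o1: d²=218 > ρ²=21 → inactive
o2: d²=122 > ρ²=21 → inactive
o3: d²=305 > ρ²=21 → inactive
o4: d²=20 ≤ ρ²=21; F_rep = 13·(-2,-4)/20² = (-0.0650,-0.1300)
F = F_att + ΣF_rep = (5.1850,5.8700)
Δp = p'−p = (0.5185,0.5870); α = Δx/Fx = (1037/2000) / (1037/200) = 1/10
check: Δy/Fy = (587/1000) / (587/100) = 1/10 ✓

α = 1/10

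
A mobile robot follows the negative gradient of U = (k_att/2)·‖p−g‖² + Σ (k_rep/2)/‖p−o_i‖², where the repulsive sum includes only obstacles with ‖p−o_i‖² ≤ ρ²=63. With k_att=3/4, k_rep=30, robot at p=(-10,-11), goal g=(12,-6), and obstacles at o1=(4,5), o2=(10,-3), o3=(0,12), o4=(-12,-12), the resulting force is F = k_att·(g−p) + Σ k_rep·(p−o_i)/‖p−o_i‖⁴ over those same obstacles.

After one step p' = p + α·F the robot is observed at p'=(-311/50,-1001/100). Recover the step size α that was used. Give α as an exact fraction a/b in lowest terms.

α = 1/5

F_att = 3/4·(g−p) = 3/4·(22,5) = (16.5000,3.7500)
o1: d²=452 > ρ²=63 → inactive
o2: d²=464 > ρ²=63 → inactive
o3: d²=629 > ρ²=63 → inactive
o4: d²=5 ≤ ρ²=63; F_rep = 30·(2,1)/5² = (2.4000,1.2000)
F = F_att + ΣF_rep = (18.9000,4.9500)
Δp = p'−p = (3.7800,0.9900); α = Δx/Fx = (189/50) / (189/10) = 1/5
check: Δy/Fy = (99/100) / (99/20) = 1/5 ✓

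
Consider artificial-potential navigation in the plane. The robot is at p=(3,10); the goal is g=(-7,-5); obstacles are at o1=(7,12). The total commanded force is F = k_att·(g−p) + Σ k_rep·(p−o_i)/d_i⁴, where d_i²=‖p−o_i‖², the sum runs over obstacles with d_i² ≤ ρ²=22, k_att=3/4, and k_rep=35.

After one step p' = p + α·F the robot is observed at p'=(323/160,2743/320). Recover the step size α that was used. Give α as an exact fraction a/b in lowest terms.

α = 1/8

F_att = 3/4·(g−p) = 3/4·(-10,-15) = (-7.5000,-11.2500)
o1: d²=20 ≤ ρ²=22; F_rep = 35·(-4,-2)/20² = (-0.3500,-0.1750)
F = F_att + ΣF_rep = (-7.8500,-11.4250)
Δp = p'−p = (-0.9812,-1.4281); α = Δx/Fx = (-157/160) / (-157/20) = 1/8
check: Δy/Fy = (-457/320) / (-457/40) = 1/8 ✓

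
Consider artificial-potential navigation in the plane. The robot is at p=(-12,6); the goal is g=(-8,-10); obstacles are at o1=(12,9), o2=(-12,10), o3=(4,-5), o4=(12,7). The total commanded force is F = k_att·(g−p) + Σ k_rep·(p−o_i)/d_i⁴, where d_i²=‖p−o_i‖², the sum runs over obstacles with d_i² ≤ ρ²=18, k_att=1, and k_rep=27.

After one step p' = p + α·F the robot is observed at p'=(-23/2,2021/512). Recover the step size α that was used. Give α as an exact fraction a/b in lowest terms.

F_att = 1·(g−p) = 1·(4,-16) = (4.0000,-16.0000)
o1: d²=585 > ρ²=18 → inactive
o2: d²=16 ≤ ρ²=18; F_rep = 27·(0,-4)/16² = (0.0000,-0.4219)
o3: d²=377 > ρ²=18 → inactive
o4: d²=577 > ρ²=18 → inactive
F = F_att + ΣF_rep = (4.0000,-16.4219)
Δp = p'−p = (0.5000,-2.0527); α = Δx/Fx = (1/2) / (4) = 1/8
check: Δy/Fy = (-1051/512) / (-1051/64) = 1/8 ✓

α = 1/8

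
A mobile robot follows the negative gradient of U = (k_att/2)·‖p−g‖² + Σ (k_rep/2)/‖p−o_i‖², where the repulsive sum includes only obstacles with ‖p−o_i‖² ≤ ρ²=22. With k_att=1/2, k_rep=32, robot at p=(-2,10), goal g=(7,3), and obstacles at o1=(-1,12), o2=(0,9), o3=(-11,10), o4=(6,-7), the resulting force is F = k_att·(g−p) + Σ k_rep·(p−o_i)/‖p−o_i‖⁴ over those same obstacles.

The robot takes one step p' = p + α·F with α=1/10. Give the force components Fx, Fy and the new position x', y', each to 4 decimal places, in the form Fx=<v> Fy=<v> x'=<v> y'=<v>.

Fx=0.6600 Fy=-4.7800 x'=-1.9340 y'=9.5220

F_att = 1/2·(g−p) = 1/2·(9,-7) = (4.5000,-3.5000)
o1: d²=5 ≤ ρ²=22; F_rep = 32·(-1,-2)/5² = (-1.2800,-2.5600)
o2: d²=5 ≤ ρ²=22; F_rep = 32·(-2,1)/5² = (-2.5600,1.2800)
o3: d²=81 > ρ²=22 → inactive
o4: d²=353 > ρ²=22 → inactive
F = F_att + ΣF_rep = (0.6600,-4.7800)
p' = p + 1/10·F = (-1.9340,9.5220)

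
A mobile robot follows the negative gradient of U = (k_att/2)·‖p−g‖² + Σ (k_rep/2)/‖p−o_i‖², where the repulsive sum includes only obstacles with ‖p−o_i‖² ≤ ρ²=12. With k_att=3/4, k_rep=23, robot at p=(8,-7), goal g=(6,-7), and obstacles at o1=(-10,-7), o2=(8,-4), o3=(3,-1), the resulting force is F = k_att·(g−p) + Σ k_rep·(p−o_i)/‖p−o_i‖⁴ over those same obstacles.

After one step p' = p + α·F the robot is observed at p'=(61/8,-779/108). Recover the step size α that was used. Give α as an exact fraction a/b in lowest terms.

α = 1/4

F_att = 3/4·(g−p) = 3/4·(-2,0) = (-1.5000,0.0000)
o1: d²=324 > ρ²=12 → inactive
o2: d²=9 ≤ ρ²=12; F_rep = 23·(0,-3)/9² = (0.0000,-0.8519)
o3: d²=61 > ρ²=12 → inactive
F = F_att + ΣF_rep = (-1.5000,-0.8519)
Δp = p'−p = (-0.3750,-0.2130); α = Δx/Fx = (-3/8) / (-3/2) = 1/4
check: Δy/Fy = (-23/108) / (-23/27) = 1/4 ✓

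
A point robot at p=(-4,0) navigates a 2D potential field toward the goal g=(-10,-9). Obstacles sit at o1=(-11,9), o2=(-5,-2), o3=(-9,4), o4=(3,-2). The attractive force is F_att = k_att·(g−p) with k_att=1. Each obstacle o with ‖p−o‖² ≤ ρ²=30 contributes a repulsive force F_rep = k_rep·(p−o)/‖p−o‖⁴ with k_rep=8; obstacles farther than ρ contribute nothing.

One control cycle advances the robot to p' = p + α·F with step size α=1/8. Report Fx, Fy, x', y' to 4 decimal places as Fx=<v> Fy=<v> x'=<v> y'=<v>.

Fx=-5.6800 Fy=-8.3600 x'=-4.7100 y'=-1.0450

F_att = 1·(g−p) = 1·(-6,-9) = (-6.0000,-9.0000)
o1: d²=130 > ρ²=30 → inactive
o2: d²=5 ≤ ρ²=30; F_rep = 8·(1,2)/5² = (0.3200,0.6400)
o3: d²=41 > ρ²=30 → inactive
o4: d²=53 > ρ²=30 → inactive
F = F_att + ΣF_rep = (-5.6800,-8.3600)
p' = p + 1/8·F = (-4.7100,-1.0450)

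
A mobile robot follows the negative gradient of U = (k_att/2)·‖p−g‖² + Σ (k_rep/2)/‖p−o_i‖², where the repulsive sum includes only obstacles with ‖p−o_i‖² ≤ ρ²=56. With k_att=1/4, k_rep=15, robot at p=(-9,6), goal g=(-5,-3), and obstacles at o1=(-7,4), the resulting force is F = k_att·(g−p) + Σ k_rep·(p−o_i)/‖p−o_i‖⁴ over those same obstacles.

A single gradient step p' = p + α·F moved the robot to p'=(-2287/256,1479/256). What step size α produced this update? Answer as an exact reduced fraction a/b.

F_att = 1/4·(g−p) = 1/4·(4,-9) = (1.0000,-2.2500)
o1: d²=8 ≤ ρ²=56; F_rep = 15·(-2,2)/8² = (-0.4688,0.4688)
F = F_att + ΣF_rep = (0.5312,-1.7812)
Δp = p'−p = (0.0664,-0.2227); α = Δx/Fx = (17/256) / (17/32) = 1/8
check: Δy/Fy = (-57/256) / (-57/32) = 1/8 ✓

α = 1/8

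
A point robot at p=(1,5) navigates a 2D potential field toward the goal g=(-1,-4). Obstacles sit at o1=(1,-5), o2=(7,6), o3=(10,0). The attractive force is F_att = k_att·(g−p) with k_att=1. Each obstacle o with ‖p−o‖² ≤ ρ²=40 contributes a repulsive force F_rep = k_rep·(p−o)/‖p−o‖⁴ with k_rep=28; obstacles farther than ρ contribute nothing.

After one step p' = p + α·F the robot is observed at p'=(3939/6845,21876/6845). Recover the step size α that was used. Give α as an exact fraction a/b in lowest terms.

α = 1/5

F_att = 1·(g−p) = 1·(-2,-9) = (-2.0000,-9.0000)
o1: d²=100 > ρ²=40 → inactive
o2: d²=37 ≤ ρ²=40; F_rep = 28·(-6,-1)/37² = (-0.1227,-0.0205)
o3: d²=106 > ρ²=40 → inactive
F = F_att + ΣF_rep = (-2.1227,-9.0205)
Δp = p'−p = (-0.4245,-1.8041); α = Δx/Fx = (-2906/6845) / (-2906/1369) = 1/5
check: Δy/Fy = (-12349/6845) / (-12349/1369) = 1/5 ✓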